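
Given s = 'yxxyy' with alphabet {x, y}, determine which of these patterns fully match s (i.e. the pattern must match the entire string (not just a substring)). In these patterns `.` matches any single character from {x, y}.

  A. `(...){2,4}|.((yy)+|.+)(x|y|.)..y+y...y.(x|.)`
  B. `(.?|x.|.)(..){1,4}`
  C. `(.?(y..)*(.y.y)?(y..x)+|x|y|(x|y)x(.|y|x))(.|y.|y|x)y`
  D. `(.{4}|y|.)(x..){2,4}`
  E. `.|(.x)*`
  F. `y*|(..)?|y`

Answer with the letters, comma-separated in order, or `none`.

A → no match
B → match
C → match
D → no match
E → no match
F → no match

B, C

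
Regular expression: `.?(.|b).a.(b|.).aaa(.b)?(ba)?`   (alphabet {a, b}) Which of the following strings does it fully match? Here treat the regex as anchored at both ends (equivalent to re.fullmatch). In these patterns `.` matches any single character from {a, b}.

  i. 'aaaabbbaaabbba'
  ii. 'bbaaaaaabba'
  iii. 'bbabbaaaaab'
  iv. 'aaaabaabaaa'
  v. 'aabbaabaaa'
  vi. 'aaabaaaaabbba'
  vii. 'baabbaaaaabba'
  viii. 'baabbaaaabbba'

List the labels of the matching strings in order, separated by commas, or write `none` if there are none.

i, iii, vi, vii, viii

i → match
ii. 'bbaaaaaabba' → no match
iii. 'bbabbaaaaab' → match
iv. 'aaaabaabaaa' → no match
v. 'aabbaabaaa' → no match
vi → match
vii → match
viii → match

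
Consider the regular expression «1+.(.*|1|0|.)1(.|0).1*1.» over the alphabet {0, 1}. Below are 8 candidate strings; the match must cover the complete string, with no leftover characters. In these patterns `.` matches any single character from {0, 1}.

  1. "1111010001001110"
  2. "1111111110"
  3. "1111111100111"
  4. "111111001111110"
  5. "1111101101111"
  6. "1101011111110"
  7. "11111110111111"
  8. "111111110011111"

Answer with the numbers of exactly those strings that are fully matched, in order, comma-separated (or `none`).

1 → match
2 → match
3 → match
4 → match
5 → match
6 → match
7 → match
8 → match

1, 2, 3, 4, 5, 6, 7, 8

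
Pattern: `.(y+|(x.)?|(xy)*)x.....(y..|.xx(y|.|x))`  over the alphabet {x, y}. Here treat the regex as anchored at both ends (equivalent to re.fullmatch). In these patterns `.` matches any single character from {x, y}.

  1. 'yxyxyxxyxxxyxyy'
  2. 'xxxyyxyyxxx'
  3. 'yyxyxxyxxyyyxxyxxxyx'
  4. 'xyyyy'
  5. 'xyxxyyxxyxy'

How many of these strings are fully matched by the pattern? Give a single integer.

2

1 → no match
2 → match
3 → no match
4 → no match
5 → match
Total matched: 2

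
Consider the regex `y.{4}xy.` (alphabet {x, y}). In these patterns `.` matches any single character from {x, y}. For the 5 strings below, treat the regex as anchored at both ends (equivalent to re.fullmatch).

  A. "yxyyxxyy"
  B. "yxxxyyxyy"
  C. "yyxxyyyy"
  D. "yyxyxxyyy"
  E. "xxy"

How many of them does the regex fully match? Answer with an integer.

A. "yxyyxxyy" → match
B. "yxxxyyxyy" → no match
C. "yyxxyyyy" → no match
D. "yyxyxxyyy" → no match
E. "xxy" → no match — must start with "y"
Total matched: 1

1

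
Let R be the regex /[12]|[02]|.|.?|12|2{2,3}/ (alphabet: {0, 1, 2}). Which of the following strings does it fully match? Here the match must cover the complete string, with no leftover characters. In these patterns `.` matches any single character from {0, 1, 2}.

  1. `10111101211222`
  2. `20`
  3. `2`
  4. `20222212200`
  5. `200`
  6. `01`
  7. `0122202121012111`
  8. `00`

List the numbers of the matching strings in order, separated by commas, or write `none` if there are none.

3

1 → no match
2 → no match
3 → match
4 → no match
5 → no match
6 → no match
7 → no match
8 → no match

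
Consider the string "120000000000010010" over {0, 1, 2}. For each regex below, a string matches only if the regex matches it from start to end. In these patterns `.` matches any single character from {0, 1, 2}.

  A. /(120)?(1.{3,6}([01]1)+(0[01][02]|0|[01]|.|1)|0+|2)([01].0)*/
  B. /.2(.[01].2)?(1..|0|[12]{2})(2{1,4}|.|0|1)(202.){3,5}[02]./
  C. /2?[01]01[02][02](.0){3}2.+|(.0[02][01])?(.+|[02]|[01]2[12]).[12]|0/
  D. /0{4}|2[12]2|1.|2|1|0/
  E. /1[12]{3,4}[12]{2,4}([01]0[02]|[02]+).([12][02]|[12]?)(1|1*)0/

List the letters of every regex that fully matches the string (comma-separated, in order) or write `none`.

A → match
B → no match
C → no match
D → no match
E → no match

A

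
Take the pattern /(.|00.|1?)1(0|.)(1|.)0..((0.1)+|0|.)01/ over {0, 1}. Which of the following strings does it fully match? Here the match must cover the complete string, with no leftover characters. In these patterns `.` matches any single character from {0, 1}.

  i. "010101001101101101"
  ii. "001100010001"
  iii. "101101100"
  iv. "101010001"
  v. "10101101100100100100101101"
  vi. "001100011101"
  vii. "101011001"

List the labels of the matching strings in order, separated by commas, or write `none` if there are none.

i → match
ii → match
iii → no match — must end with "01"
iv → match
v → match
vi → match
vii → match

i, ii, iv, v, vi, vii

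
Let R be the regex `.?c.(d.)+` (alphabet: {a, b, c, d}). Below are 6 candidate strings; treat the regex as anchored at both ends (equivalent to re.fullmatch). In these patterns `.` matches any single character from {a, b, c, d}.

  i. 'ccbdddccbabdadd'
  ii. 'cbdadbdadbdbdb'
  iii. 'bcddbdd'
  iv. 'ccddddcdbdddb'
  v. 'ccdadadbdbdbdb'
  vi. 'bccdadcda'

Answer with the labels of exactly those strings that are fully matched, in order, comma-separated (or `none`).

i → no match
ii → match
iii → match
iv → match
v → match
vi → match

ii, iii, iv, v, vi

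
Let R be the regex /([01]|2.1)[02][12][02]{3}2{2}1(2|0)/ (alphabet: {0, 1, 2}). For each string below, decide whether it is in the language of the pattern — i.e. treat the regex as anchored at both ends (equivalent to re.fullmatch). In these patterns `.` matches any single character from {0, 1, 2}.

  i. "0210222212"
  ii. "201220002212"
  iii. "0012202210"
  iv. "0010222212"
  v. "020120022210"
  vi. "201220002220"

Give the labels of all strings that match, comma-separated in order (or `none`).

i, ii, iii, iv

i → match
ii → match
iii → match
iv → match
v → no match
vi → no match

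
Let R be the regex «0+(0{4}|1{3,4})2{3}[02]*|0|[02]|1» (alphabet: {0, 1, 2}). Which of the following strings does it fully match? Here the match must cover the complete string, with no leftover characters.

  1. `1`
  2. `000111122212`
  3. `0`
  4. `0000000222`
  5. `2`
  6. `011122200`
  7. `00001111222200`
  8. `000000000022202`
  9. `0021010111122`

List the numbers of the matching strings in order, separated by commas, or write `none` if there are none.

1, 3, 4, 5, 6, 7, 8

1 → match
2 → no match
3 → match
4 → match
5 → match
6 → match
7 → match
8 → match
9 → no match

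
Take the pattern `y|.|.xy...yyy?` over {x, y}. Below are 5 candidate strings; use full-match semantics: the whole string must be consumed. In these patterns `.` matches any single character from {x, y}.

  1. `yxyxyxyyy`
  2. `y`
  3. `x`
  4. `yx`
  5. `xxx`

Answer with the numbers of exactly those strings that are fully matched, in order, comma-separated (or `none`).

1. `yxyxyxyyy` → match
2. `y` → match
3. `x` → match
4. `yx` → no match
5. `xxx` → no match

1, 2, 3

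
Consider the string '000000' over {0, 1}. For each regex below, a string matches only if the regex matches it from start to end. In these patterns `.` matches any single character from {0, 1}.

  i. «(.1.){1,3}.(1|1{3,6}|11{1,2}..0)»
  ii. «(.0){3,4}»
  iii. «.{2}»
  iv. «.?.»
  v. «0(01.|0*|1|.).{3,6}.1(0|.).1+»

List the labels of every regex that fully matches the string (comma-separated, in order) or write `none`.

i → no match
ii → match
iii → no match
iv → no match
v → no match — must end with '1'

ii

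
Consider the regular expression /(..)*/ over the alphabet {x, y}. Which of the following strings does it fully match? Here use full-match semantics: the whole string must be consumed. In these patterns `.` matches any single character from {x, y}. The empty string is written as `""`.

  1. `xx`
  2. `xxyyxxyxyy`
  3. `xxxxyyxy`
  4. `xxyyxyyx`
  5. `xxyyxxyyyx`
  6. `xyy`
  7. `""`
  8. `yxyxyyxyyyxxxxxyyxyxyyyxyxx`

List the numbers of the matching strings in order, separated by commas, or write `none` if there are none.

1. `xx` → match
2. `xxyyxxyxyy` → match
3. `xxxxyyxy` → match
4. `xxyyxyyx` → match
5. `xxyyxxyyyx` → match
6. `xyy` → no match
7. `""` → match
8 → no match

1, 2, 3, 4, 5, 7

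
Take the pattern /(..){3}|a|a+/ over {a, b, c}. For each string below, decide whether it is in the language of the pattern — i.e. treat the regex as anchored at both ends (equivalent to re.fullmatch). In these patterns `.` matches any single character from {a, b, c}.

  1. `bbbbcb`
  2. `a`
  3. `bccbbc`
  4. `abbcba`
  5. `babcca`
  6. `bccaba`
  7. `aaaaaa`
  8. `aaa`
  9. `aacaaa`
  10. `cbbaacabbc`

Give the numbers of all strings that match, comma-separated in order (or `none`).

1, 2, 3, 4, 5, 6, 7, 8, 9

1 → match
2 → match
3 → match
4 → match
5 → match
6 → match
7 → match
8 → match
9 → match
10 → no match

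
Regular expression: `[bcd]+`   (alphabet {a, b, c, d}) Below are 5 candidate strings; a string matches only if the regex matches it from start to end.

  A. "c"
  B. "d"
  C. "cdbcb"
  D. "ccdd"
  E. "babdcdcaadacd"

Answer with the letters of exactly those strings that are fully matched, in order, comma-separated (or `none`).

A, B, C, D

A → match
B → match
C → match
D → match
E → no match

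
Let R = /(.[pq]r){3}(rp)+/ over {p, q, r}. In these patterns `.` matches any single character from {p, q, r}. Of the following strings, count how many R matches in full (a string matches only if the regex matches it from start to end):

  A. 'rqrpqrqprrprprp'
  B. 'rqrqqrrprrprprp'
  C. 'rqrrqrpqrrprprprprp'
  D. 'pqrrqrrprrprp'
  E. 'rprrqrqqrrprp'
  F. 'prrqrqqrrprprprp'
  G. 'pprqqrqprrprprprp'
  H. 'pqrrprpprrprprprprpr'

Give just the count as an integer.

A → match
B → match
C → match
D → match
E → match
F → no match
G → match
H → no match — must end with 'rp'
Total matched: 6

6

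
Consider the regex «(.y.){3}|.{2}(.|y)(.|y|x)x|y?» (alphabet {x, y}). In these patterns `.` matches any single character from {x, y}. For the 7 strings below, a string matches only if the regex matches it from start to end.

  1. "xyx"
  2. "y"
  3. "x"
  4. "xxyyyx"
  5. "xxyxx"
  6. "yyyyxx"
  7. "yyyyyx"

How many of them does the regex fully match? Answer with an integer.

2

1 → no match
2 → match
3 → no match
4 → no match
5 → match
6 → no match
7 → no match
Total matched: 2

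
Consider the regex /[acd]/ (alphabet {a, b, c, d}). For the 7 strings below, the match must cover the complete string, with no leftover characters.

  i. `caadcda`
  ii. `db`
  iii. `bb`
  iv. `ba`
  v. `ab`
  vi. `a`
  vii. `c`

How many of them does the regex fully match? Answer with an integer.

2

i. `caadcda` → no match
ii. `db` → no match
iii. `bb` → no match
iv. `ba` → no match
v. `ab` → no match
vi. `a` → match
vii. `c` → match
Total matched: 2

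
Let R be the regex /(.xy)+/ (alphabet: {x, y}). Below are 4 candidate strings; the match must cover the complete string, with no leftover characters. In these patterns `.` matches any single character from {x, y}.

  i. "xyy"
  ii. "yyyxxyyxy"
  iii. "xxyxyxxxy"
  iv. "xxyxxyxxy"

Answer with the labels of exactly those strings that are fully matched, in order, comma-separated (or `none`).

i → no match — must end with "xy"
ii → no match
iii → no match
iv → match

iv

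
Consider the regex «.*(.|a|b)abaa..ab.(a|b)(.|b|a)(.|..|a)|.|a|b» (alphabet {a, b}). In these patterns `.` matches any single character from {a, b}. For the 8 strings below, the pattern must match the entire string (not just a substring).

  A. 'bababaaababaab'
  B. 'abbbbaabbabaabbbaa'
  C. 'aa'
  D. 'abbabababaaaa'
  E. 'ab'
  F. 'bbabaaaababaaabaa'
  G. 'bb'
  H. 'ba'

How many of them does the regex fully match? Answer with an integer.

0

A → no match
B → no match
C → no match
D → no match
E → no match
F → no match
G → no match
H → no match
Total matched: 0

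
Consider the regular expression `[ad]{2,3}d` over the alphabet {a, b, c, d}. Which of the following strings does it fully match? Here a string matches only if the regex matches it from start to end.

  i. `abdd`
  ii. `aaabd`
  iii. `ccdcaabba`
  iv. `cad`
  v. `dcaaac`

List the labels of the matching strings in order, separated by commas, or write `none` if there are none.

i → no match
ii → no match
iii → no match — must end with `d`
iv → no match
v → no match — must end with `d`

none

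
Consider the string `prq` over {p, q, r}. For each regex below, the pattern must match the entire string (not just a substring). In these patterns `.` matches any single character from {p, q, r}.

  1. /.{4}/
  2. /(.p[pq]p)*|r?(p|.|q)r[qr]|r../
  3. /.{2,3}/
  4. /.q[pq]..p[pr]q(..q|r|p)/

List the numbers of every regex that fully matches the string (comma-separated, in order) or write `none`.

1 → no match
2 → match
3 → match
4 → no match

2, 3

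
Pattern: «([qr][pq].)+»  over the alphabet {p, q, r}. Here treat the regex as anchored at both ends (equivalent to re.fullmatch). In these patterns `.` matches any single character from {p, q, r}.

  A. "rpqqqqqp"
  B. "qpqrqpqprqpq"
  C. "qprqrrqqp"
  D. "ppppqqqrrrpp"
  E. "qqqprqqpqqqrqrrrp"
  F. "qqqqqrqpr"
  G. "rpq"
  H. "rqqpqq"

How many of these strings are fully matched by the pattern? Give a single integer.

A → no match
B → match
C → no match
D → no match
E → no match
F → match
G → match
H → no match
Total matched: 3

3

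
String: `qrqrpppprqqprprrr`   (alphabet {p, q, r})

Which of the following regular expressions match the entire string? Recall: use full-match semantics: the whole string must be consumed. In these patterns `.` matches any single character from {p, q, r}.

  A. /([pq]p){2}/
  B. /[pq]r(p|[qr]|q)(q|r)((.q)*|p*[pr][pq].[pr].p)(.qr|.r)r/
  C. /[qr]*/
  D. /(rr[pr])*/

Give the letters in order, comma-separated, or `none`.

A → no match — must end with `p`
B → match
C → no match
D → no match

B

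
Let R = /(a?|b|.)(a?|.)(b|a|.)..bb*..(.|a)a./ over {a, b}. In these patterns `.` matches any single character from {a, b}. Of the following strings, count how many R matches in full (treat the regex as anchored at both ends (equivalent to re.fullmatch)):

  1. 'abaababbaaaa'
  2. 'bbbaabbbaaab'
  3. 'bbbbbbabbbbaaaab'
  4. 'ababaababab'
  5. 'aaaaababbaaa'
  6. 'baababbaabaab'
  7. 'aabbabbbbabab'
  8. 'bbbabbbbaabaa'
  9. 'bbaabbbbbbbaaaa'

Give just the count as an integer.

4

1 → no match
2 → match
3 → no match
4 → no match
5 → no match
6 → no match
7 → match
8 → match
9 → match
Total matched: 4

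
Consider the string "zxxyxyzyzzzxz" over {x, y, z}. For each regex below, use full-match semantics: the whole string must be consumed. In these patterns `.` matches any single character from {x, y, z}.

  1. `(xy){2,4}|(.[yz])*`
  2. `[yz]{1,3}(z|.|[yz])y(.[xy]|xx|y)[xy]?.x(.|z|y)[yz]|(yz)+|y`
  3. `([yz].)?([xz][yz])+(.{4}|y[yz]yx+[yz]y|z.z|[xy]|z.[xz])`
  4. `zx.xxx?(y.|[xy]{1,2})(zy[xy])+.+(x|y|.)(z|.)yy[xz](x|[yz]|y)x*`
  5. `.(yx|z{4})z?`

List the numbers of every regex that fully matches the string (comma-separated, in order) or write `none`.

3

1 → no match
2 → no match
3 → match
4 → no match
5 → no match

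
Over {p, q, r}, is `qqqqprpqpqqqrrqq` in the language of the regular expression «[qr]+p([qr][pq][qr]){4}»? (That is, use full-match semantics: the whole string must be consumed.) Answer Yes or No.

No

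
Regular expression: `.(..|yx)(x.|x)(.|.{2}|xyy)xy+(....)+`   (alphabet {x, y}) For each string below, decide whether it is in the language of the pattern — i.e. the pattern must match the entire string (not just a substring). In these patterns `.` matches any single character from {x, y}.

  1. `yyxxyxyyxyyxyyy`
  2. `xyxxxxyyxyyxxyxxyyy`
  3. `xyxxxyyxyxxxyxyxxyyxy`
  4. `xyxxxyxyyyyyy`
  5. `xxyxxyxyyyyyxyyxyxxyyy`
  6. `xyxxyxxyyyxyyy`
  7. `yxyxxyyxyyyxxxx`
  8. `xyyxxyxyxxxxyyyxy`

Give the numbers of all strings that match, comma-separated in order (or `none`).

1, 2, 3, 4, 5, 6, 7

1 → match
2 → match
3 → match
4 → match
5 → match
6 → match
7 → match
8 → no match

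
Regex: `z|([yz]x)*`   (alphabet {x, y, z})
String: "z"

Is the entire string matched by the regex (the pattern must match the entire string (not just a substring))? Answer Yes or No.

Yes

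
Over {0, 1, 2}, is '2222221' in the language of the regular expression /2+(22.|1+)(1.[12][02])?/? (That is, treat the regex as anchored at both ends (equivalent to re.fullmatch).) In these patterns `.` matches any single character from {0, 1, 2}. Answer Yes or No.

Yes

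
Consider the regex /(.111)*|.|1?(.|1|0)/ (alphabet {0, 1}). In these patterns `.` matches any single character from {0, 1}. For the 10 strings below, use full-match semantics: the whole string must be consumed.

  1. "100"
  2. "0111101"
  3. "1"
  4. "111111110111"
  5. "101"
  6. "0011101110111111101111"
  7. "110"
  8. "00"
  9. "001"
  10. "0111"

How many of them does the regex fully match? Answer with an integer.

3

1. "100" → no match
2. "0111101" → no match
3. "1" → match
4. "111111110111" → match
5. "101" → no match
6 → no match
7. "110" → no match
8. "00" → no match
9. "001" → no match
10. "0111" → match
Total matched: 3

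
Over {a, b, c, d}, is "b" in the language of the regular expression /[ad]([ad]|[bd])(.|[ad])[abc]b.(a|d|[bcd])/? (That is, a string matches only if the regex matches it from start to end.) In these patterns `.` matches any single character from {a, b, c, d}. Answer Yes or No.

No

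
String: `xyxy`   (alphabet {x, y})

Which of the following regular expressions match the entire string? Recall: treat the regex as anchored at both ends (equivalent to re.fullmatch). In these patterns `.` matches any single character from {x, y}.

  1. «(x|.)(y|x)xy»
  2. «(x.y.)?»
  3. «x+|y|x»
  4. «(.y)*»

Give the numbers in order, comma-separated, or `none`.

1 → match
2 → no match
3 → no match
4 → match

1, 4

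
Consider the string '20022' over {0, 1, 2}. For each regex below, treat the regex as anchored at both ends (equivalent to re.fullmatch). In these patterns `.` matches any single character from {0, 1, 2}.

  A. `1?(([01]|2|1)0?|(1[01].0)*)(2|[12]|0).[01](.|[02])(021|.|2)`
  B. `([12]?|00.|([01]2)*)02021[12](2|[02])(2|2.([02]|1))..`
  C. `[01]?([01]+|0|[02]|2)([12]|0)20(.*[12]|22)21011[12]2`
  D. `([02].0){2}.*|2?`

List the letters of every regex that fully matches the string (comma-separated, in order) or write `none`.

A

A → match
B → no match
C → no match
D → no match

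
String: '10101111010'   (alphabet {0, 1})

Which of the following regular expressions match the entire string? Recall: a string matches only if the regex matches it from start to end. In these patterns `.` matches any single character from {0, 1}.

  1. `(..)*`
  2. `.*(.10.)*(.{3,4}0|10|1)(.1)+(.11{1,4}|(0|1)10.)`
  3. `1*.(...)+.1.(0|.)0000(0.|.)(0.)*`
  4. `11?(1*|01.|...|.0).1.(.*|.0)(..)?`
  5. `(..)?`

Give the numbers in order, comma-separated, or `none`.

1 → no match
2 → no match
3 → no match
4 → match
5 → no match

4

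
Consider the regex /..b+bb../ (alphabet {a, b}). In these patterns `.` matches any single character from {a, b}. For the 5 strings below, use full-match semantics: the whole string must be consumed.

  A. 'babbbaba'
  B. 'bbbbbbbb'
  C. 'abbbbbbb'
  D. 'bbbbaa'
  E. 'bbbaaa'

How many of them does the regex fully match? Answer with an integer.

A → no match
B → match
C → match
D → no match
E → no match
Total matched: 2

2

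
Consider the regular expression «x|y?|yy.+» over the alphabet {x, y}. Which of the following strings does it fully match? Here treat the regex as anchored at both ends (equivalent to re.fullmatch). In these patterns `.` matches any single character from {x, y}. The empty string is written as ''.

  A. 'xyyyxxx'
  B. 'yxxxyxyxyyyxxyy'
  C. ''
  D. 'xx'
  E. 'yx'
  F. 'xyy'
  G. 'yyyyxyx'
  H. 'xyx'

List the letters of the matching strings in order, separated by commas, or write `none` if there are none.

C, G

A → no match
B → no match
C → match
D → no match
E → no match
F → no match
G → match
H → no match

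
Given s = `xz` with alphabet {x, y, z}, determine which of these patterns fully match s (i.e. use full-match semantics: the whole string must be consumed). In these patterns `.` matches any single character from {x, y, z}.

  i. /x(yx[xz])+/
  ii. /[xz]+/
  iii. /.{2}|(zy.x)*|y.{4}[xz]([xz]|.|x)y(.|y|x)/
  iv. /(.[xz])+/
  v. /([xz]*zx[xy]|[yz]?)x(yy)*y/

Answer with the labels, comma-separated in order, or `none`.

i → no match — must start with `xyx`
ii → match
iii → match
iv → match
v → no match — must end with `y`

ii, iii, iv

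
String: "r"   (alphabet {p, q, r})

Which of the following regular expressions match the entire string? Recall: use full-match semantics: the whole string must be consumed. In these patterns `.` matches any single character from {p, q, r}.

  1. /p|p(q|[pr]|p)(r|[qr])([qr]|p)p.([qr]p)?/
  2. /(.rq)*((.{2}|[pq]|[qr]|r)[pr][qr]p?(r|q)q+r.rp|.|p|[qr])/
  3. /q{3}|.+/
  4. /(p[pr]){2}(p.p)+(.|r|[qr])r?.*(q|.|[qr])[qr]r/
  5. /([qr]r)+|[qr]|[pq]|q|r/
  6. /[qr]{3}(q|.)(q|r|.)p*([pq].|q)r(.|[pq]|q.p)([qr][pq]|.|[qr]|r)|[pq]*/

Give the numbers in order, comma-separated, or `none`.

1 → no match — must start with "p"
2 → match
3 → match
4 → no match — must start with "p"
5 → match
6 → no match

2, 3, 5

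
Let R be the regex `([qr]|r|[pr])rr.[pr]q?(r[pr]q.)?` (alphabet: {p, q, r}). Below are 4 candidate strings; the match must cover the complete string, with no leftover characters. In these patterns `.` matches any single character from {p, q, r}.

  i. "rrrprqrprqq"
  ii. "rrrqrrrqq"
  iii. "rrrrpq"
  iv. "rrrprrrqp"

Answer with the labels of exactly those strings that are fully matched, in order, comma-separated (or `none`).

ii, iii, iv

i → no match
ii → match
iii → match
iv → match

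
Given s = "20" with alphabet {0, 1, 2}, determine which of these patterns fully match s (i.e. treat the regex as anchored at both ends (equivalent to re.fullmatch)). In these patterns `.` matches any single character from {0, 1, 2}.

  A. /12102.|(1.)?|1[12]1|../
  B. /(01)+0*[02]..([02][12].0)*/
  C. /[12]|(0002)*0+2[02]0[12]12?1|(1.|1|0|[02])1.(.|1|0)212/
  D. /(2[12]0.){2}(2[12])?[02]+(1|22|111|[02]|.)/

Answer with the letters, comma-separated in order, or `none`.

A

A → match
B → no match — must start with "01"
C → no match
D → no match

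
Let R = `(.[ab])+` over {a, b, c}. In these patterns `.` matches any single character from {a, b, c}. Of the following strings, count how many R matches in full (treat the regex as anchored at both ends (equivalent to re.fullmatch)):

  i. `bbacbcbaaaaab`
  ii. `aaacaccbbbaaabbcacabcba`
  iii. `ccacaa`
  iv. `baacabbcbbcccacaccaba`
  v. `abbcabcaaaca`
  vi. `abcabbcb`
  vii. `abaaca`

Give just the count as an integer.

i → no match
ii → no match
iii. `ccacaa` → no match
iv → no match
v. `abbcabcaaaca` → no match
vi. `abcabbcb` → match
vii. `abaaca` → match
Total matched: 2

2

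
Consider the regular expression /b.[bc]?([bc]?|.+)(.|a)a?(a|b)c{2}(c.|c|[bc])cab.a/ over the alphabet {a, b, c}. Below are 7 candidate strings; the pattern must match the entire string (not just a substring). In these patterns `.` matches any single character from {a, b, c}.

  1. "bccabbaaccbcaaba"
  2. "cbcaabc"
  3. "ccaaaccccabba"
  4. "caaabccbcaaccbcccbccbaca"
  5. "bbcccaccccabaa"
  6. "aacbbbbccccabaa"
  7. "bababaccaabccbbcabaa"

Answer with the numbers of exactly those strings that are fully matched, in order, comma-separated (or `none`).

1 → no match
2 → no match — must start with "b"
3 → no match — must start with "b"
4 → no match — must start with "b"
5 → match
6 → no match — must start with "b"
7 → no match

5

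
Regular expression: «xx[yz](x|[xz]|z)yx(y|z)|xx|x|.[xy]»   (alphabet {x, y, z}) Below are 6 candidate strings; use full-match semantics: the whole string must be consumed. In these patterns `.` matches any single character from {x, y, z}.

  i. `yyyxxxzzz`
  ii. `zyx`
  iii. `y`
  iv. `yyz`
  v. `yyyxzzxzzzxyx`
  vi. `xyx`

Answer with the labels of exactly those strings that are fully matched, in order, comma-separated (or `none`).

i → no match
ii → no match
iii → no match
iv → no match
v → no match
vi → no match

none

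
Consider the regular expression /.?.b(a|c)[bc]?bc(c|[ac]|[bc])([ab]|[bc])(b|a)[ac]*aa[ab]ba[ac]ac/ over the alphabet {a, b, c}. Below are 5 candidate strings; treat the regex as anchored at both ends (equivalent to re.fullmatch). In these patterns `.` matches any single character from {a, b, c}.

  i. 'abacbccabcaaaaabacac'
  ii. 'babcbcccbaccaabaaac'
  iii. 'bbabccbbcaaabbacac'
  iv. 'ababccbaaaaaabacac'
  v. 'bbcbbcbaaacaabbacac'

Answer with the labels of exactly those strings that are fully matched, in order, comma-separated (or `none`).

i → match
ii → no match
iii → match
iv → match
v → match

i, iii, iv, v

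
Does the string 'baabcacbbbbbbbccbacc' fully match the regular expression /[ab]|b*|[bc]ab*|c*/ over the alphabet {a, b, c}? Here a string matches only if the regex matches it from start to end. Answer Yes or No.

No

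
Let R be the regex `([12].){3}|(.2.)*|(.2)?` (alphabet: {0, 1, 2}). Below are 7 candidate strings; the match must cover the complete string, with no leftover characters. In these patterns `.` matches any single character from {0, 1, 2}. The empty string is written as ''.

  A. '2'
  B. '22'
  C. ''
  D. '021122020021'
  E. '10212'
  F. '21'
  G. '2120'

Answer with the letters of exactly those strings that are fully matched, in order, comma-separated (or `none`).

B, C, D

A. '2' → no match
B. '22' → match
C. '' → match
D. '021122020021' → match
E. '10212' → no match
F. '21' → no match
G. '2120' → no match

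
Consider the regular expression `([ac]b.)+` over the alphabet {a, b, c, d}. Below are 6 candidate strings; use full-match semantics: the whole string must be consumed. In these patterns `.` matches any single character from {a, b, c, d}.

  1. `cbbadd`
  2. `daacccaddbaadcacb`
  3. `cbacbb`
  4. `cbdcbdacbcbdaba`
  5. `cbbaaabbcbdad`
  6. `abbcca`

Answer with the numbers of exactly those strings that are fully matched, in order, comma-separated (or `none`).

3

1 → no match
2 → no match
3 → match
4 → no match
5 → no match
6 → no match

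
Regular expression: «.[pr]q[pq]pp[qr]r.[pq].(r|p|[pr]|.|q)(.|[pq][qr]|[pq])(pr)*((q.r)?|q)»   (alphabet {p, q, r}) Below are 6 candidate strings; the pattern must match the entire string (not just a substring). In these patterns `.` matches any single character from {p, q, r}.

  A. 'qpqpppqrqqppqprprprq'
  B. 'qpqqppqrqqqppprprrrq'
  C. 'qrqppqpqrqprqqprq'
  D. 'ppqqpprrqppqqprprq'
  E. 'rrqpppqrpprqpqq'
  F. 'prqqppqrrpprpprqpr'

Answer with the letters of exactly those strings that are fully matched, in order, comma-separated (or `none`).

A → match
B → no match
C → no match
D → match
E → match
F → match

A, D, E, F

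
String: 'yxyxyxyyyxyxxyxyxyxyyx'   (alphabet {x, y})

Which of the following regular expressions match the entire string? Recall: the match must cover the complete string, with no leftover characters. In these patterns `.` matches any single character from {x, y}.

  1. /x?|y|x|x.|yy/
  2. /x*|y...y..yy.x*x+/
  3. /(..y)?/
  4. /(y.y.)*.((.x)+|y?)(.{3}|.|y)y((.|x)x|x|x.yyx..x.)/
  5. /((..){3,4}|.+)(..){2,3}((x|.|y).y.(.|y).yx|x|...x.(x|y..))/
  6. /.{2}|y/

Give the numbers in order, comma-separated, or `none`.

4, 5

1 → no match
2 → no match
3 → no match
4 → match
5 → match
6 → no match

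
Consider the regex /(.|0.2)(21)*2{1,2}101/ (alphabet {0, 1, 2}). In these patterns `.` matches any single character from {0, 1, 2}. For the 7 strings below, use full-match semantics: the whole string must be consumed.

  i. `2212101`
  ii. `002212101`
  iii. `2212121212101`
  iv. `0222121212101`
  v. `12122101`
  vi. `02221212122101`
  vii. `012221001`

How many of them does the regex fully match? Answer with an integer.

6

i → match
ii → match
iii → match
iv → match
v → match
vi → match
vii → no match — must end with `2101`
Total matched: 6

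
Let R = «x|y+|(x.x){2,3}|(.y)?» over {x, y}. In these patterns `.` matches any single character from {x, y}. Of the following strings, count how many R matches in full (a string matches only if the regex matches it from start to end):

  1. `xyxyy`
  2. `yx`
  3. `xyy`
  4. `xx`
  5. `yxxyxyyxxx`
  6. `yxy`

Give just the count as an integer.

1 → no match
2 → no match
3 → no match
4 → no match
5 → no match
6 → no match
Total matched: 0

0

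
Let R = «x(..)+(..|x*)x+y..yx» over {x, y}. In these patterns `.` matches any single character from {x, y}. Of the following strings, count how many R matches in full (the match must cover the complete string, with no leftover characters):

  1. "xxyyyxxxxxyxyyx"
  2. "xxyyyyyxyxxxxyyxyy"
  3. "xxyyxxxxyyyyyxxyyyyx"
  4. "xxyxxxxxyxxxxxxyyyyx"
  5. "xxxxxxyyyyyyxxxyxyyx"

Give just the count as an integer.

1 → match
2 → no match — must end with "yx"
3 → match
4 → match
5 → match
Total matched: 4

4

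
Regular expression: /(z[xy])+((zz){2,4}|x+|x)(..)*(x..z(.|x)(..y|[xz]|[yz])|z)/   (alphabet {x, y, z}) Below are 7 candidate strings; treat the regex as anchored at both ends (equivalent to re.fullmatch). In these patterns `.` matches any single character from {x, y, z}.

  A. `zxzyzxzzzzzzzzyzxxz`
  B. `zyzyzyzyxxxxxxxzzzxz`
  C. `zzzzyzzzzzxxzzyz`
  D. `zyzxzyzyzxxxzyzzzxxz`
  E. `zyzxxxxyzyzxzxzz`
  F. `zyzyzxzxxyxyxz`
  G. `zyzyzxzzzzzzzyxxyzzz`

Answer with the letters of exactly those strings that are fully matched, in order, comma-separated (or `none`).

A, B, D, E, F, G

A → match
B → match
C → no match
D → match
E → match
F → match
G → match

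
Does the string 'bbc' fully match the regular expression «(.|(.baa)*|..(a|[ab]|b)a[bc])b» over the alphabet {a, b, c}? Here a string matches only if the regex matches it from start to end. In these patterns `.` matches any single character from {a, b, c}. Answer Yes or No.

Every match must end with 'b', but 'bbc' does not.

No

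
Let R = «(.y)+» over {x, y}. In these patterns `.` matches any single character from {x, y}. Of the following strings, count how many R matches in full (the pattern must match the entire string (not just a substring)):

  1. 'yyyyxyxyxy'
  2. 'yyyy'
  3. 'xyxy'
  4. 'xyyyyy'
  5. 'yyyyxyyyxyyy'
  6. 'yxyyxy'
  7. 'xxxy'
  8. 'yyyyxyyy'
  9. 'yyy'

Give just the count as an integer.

1 → match
2 → match
3 → match
4 → match
5 → match
6 → no match
7 → no match
8 → match
9 → no match
Total matched: 6

6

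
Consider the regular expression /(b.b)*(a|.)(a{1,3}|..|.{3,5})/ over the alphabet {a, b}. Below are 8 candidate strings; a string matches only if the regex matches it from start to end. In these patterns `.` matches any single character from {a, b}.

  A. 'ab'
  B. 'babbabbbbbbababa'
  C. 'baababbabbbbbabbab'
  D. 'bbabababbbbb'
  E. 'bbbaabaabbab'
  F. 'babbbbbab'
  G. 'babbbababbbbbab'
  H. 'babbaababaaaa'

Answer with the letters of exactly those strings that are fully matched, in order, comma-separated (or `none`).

F

A → no match
B → no match
C → no match
D → no match
E → no match
F → match
G → no match
H → no match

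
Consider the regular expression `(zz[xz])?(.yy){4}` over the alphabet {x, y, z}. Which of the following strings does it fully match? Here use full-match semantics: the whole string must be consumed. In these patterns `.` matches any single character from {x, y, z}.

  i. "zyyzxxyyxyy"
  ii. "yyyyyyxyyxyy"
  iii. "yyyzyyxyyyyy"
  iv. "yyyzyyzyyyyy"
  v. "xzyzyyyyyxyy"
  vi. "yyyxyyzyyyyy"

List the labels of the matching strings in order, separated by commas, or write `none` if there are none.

i → no match
ii → match
iii → match
iv → match
v → no match
vi → match

ii, iii, iv, vi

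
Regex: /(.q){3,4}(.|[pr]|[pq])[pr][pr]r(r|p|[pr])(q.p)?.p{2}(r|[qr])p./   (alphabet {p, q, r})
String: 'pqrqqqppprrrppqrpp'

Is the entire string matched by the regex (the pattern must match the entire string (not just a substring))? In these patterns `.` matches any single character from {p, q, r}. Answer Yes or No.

No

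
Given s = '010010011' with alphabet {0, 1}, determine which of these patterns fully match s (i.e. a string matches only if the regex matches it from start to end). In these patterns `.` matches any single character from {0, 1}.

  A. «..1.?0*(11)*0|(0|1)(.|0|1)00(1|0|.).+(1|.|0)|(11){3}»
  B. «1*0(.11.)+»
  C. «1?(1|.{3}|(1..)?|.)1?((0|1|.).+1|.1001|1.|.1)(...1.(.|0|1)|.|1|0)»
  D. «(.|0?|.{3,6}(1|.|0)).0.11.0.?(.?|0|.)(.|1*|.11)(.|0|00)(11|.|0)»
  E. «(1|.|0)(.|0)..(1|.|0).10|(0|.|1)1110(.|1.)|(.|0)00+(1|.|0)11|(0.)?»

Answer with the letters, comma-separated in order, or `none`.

A, C

A → match
B → no match
C → match
D → no match
E → no match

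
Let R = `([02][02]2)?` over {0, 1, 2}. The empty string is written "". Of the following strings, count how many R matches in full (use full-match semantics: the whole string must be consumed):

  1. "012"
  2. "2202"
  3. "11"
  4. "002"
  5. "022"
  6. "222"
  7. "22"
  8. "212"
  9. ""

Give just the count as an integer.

4

1 → no match
2 → no match
3 → no match
4 → match
5 → match
6 → match
7 → no match
8 → no match
9 → match
Total matched: 4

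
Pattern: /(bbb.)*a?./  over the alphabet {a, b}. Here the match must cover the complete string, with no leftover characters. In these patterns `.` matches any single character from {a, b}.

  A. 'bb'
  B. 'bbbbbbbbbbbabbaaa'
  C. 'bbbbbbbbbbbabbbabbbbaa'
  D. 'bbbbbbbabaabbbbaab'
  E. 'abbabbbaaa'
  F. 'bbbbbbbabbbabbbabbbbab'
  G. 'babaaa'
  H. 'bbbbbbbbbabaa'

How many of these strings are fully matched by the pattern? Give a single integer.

2

A → no match
B → no match
C → match
D → no match
E → no match
F → match
G → no match
H → no match
Total matched: 2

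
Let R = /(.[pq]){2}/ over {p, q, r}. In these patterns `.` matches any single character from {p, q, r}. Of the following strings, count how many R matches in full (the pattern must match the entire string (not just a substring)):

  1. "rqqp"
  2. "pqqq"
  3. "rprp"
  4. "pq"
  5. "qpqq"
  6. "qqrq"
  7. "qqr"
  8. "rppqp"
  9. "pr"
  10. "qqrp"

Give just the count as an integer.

1 → match
2 → match
3 → match
4 → no match
5 → match
6 → match
7 → no match
8 → no match
9 → no match
10 → match
Total matched: 6

6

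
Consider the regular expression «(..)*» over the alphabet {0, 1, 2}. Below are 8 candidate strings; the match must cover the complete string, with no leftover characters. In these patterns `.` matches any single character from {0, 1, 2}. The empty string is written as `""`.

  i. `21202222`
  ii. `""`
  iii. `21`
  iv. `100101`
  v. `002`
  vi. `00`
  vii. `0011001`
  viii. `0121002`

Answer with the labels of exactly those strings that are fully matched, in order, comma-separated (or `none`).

i, ii, iii, iv, vi

i → match
ii → match
iii → match
iv → match
v → no match
vi → match
vii → no match
viii → no match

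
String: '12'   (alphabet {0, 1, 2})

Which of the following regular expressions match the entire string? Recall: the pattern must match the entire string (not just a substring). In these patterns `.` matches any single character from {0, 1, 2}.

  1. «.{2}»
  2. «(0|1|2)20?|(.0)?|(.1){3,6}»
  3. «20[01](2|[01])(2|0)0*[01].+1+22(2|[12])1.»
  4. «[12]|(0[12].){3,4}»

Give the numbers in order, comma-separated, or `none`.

1 → match
2 → match
3 → no match — must start with '20'
4 → no match

1, 2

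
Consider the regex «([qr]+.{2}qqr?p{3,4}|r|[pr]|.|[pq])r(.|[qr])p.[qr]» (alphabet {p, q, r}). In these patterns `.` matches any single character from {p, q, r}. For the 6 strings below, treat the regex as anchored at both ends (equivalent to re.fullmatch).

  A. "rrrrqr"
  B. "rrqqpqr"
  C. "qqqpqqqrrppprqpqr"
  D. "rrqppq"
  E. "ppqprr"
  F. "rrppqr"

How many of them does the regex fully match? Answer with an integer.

A → no match
B → no match
C → no match
D → match
E → no match
F → match
Total matched: 2

2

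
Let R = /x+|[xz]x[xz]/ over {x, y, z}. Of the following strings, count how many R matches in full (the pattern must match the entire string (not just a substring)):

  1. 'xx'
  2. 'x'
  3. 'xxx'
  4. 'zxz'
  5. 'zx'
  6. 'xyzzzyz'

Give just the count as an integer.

4

1. 'xx' → match
2. 'x' → match
3. 'xxx' → match
4. 'zxz' → match
5. 'zx' → no match
6. 'xyzzzyz' → no match
Total matched: 4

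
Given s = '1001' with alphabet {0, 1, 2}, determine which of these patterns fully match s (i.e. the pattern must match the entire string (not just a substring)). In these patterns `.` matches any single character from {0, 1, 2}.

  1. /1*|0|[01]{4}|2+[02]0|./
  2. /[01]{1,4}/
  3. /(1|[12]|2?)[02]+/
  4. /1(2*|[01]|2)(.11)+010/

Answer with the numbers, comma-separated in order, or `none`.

1, 2

1 → match
2 → match
3 → no match
4 → no match — must end with '11010'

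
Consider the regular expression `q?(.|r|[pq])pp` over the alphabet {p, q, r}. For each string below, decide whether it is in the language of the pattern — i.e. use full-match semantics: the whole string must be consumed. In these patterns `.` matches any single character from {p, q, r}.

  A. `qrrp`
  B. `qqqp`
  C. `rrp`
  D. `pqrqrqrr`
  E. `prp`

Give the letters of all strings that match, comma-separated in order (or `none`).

A → no match — must end with `pp`
B → no match — must end with `pp`
C → no match — must end with `pp`
D → no match — must end with `pp`
E → no match — must end with `pp`

none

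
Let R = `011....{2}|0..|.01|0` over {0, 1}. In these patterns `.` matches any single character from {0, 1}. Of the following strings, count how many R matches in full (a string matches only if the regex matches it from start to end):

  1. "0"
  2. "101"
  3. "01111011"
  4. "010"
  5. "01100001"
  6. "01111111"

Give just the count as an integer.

1 → match
2 → match
3 → match
4 → match
5 → match
6 → match
Total matched: 6

6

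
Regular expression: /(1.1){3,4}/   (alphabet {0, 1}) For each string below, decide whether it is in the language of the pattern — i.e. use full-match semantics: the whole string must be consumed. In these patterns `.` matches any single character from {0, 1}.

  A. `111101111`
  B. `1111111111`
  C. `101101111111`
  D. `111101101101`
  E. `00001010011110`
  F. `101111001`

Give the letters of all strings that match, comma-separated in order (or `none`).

A, C, D

A → match
B → no match
C → match
D → match
E → no match — must start with `1`
F → no match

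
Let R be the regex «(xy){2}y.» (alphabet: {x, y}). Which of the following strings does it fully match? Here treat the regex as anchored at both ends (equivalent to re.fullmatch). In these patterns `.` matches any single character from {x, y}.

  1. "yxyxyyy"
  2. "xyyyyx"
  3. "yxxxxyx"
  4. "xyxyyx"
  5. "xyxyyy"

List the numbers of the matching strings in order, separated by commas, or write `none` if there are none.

4, 5

1. "yxyxyyy" → no match — must start with "xy"
2. "xyyyyx" → no match
3. "yxxxxyx" → no match — must start with "xy"
4. "xyxyyx" → match
5. "xyxyyy" → match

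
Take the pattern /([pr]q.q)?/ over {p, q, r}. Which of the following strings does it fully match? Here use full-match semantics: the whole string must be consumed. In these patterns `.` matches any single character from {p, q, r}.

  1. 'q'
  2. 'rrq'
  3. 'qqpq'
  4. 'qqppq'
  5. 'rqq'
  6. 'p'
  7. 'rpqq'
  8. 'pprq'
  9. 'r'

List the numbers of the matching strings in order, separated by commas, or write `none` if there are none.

1 → no match
2 → no match
3 → no match
4 → no match
5 → no match
6 → no match
7 → no match
8 → no match
9 → no match

none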